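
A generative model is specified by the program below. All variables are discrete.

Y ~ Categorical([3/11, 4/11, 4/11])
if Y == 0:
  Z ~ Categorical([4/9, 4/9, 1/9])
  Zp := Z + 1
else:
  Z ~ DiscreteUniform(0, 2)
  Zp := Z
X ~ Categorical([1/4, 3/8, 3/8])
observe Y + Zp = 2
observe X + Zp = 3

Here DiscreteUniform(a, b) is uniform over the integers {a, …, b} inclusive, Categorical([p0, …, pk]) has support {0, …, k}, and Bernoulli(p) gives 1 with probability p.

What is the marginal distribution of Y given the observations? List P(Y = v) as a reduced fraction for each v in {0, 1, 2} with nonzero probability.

Enumerate traces; 2 have nonzero weight after conditioning:
  (Y=0, Z=1, X=1) weight 1/22
  (Y=1, Z=1, X=2) weight 1/22
Group by Y:
  weight(Y=0) = 1/22
  weight(Y=1) = 1/22
Total weight = 1/22 + 1/22 = 1/11
P(Y=0 | obs) = 1/22 / 1/11 = 1/2
P(Y=1 | obs) = 1/22 / 1/11 = 1/2

P(Y=0) = 1/2, P(Y=1) = 1/2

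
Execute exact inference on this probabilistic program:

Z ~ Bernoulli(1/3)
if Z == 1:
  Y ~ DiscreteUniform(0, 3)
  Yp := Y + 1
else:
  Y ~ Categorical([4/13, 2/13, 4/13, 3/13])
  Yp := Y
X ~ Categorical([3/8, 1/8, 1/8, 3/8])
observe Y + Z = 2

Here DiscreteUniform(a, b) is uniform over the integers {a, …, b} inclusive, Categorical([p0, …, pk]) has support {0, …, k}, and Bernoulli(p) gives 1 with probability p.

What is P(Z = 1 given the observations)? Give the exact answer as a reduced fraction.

P(Z = 1 | obs) = 13/45

Enumerate traces; 8 have nonzero weight after conditioning:
  (Z=0, Y=2, X=0) weight 1/13
  (Z=0, Y=2, X=1) weight 1/39
  (Z=0, Y=2, X=2) weight 1/39
  (Z=0, Y=2, X=3) weight 1/13
  (Z=1, Y=1, X=0) weight 1/32
  (Z=1, Y=1, X=1) weight 1/96
  (Z=1, Y=1, X=2) weight 1/96
  (Z=1, Y=1, X=3) weight 1/32
Group by Z:
  weight(Z=0) = 8/39
  weight(Z=1) = 1/12
Total weight = 8/39 + 1/12 = 15/52
P(Z=0 | obs) = 8/39 / 15/52 = 32/45
P(Z=1 | obs) = 1/12 / 15/52 = 13/45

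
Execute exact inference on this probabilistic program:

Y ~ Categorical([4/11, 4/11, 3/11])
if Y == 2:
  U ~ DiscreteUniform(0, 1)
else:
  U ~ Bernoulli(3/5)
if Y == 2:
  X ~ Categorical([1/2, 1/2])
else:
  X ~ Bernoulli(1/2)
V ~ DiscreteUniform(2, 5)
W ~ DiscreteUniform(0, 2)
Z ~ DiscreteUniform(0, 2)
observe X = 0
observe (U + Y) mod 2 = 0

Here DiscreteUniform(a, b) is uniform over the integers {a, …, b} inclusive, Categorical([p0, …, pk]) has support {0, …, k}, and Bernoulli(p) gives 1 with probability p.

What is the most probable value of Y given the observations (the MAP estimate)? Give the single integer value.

Enumerate traces; 108 have nonzero weight after conditioning:
  (Y=0, U=0, X=0, V=2, W=0, Z=0) weight 1/495
  (Y=0, U=0, X=0, V=2, W=0, Z=1) weight 1/495
  (Y=0, U=0, X=0, V=2, W=0, Z=2) weight 1/495
  (Y=0, U=0, X=0, V=2, W=1, Z=0) weight 1/495
  (Y=0, U=0, X=0, V=2, W=1, Z=1) weight 1/495
  (Y=0, U=0, X=0, V=2, W=1, Z=2) weight 1/495
  (Y=0, U=0, X=0, V=2, W=2, Z=0) weight 1/495
  (Y=0, U=0, X=0, V=2, W=2, Z=1) weight 1/495
  (Y=1, U=1, X=0, V=2, W=0, Z=0) weight 1/330
  (Y=2, U=0, X=0, V=2, W=0, Z=0) weight 1/528
  … 98 more
Group by Y:
  weight(Y=0) = 4/55
  weight(Y=1) = 6/55
  weight(Y=2) = 3/44
Total weight = 4/55 + 6/55 + 3/44 = 1/4
P(Y=0 | obs) = 4/55 / 1/4 = 16/55
P(Y=1 | obs) = 6/55 / 1/4 = 24/55
P(Y=2 | obs) = 3/44 / 1/4 = 3/11
argmax = 1

argmax_v P(Y = v | obs) = 1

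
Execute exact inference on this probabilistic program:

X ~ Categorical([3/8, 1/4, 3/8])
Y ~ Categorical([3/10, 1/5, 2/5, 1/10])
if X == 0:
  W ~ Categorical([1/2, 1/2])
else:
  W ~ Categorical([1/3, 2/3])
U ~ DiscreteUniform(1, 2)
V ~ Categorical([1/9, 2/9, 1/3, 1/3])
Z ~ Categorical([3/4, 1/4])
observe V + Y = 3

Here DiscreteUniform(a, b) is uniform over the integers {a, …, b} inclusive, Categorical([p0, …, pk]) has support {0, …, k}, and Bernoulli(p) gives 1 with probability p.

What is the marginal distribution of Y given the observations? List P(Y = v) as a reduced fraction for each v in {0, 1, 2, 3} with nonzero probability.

Enumerate traces; 96 have nonzero weight after conditioning:
  (X=0, Y=0, W=0, U=1, V=3, Z=0) weight 9/1280
  (X=0, Y=0, W=0, U=1, V=3, Z=1) weight 3/1280
  (X=0, Y=0, W=0, U=2, V=3, Z=0) weight 9/1280
  (X=0, Y=0, W=0, U=2, V=3, Z=1) weight 3/1280
  (X=0, Y=0, W=1, U=1, V=3, Z=0) weight 9/1280
  (X=0, Y=0, W=1, U=1, V=3, Z=1) weight 3/1280
  (X=0, Y=0, W=1, U=2, V=3, Z=0) weight 9/1280
  (X=0, Y=0, W=1, U=2, V=3, Z=1) weight 3/1280
  (X=0, Y=1, W=0, U=1, V=2, Z=0) weight 3/640
  (X=0, Y=2, W=0, U=1, V=1, Z=0) weight 1/160
  … 86 more
Group by Y:
  weight(Y=0) = 1/10
  weight(Y=1) = 1/15
  weight(Y=2) = 4/45
  weight(Y=3) = 1/90
Total weight = 1/10 + 1/15 + 4/45 + 1/90 = 4/15
P(Y=0 | obs) = 1/10 / 4/15 = 3/8
P(Y=1 | obs) = 1/15 / 4/15 = 1/4
P(Y=2 | obs) = 4/45 / 4/15 = 1/3
P(Y=3 | obs) = 1/90 / 4/15 = 1/24

P(Y=0) = 3/8, P(Y=1) = 1/4, P(Y=2) = 1/3, P(Y=3) = 1/24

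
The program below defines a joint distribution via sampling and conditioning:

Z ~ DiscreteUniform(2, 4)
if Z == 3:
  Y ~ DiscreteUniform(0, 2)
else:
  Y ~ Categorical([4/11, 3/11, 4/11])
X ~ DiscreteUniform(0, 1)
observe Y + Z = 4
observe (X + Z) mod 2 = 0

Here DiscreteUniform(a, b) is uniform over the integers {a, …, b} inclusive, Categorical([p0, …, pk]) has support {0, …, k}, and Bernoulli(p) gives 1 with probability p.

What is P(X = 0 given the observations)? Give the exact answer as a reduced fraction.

Enumerate traces; 3 have nonzero weight after conditioning:
  (Z=2, Y=2, X=0) weight 2/33
  (Z=3, Y=1, X=1) weight 1/18
  (Z=4, Y=0, X=0) weight 2/33
Group by X:
  weight(X=0) = 4/33
  weight(X=1) = 1/18
Total weight = 4/33 + 1/18 = 35/198
P(X=0 | obs) = 4/33 / 35/198 = 24/35
P(X=1 | obs) = 1/18 / 35/198 = 11/35

P(X = 0 | obs) = 24/35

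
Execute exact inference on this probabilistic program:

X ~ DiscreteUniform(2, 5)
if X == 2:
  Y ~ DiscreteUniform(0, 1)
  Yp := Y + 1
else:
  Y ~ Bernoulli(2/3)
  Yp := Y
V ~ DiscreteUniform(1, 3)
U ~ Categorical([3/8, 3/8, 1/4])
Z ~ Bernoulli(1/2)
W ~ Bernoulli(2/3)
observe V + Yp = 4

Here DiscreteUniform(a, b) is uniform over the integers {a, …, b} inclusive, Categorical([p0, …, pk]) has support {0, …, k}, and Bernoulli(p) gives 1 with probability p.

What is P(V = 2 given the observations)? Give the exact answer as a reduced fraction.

Enumerate traces; 60 have nonzero weight after conditioning:
  (X=2, Y=0, V=3, U=0, Z=0, W=0) weight 1/384
  (X=2, Y=0, V=3, U=0, Z=0, W=1) weight 1/192
  (X=2, Y=0, V=3, U=0, Z=1, W=0) weight 1/384
  (X=2, Y=0, V=3, U=0, Z=1, W=1) weight 1/192
  (X=2, Y=0, V=3, U=1, Z=0, W=0) weight 1/384
  (X=2, Y=0, V=3, U=1, Z=0, W=1) weight 1/192
  (X=2, Y=0, V=3, U=1, Z=1, W=0) weight 1/384
  (X=2, Y=0, V=3, U=1, Z=1, W=1) weight 1/192
  (X=2, Y=1, V=2, U=0, Z=0, W=0) weight 1/384
  … 51 more
Group by V:
  weight(V=2) = 1/24
  weight(V=3) = 5/24
Total weight = 1/24 + 5/24 = 1/4
P(V=2 | obs) = 1/24 / 1/4 = 1/6
P(V=3 | obs) = 5/24 / 1/4 = 5/6

P(V = 2 | obs) = 1/6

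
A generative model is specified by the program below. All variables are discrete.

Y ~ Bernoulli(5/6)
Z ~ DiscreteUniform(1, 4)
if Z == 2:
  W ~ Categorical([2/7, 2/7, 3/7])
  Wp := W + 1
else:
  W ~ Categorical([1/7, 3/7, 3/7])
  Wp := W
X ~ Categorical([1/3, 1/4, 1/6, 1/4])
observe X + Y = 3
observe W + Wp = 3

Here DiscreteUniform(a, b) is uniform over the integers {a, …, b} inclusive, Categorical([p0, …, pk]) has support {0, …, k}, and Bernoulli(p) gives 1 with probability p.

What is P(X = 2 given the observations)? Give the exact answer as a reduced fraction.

Enumerate traces; 2 have nonzero weight after conditioning:
  (Y=0, Z=2, W=1, X=3) weight 1/336
  (Y=1, Z=2, W=1, X=2) weight 5/504
Group by X:
  weight(X=2) = 5/504
  weight(X=3) = 1/336
Total weight = 5/504 + 1/336 = 13/1008
P(X=2 | obs) = 5/504 / 13/1008 = 10/13
P(X=3 | obs) = 1/336 / 13/1008 = 3/13

P(X = 2 | obs) = 10/13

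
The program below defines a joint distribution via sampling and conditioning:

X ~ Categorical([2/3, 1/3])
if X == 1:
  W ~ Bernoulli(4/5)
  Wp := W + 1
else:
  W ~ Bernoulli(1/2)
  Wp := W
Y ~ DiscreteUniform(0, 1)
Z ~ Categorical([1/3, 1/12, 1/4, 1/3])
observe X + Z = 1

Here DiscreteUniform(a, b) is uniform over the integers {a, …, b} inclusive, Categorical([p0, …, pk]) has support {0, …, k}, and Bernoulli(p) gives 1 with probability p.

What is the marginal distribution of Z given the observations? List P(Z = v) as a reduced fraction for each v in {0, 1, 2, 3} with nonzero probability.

P(Z=0) = 2/3, P(Z=1) = 1/3

Enumerate traces; 8 have nonzero weight after conditioning:
  (X=0, W=0, Y=0, Z=1) weight 1/72
  (X=0, W=0, Y=1, Z=1) weight 1/72
  (X=0, W=1, Y=0, Z=1) weight 1/72
  (X=0, W=1, Y=1, Z=1) weight 1/72
  (X=1, W=0, Y=0, Z=0) weight 1/90
  (X=1, W=0, Y=1, Z=0) weight 1/90
  (X=1, W=1, Y=0, Z=0) weight 2/45
  (X=1, W=1, Y=1, Z=0) weight 2/45
Group by Z:
  weight(Z=0) = 1/9
  weight(Z=1) = 1/18
Total weight = 1/9 + 1/18 = 1/6
P(Z=0 | obs) = 1/9 / 1/6 = 2/3
P(Z=1 | obs) = 1/18 / 1/6 = 1/3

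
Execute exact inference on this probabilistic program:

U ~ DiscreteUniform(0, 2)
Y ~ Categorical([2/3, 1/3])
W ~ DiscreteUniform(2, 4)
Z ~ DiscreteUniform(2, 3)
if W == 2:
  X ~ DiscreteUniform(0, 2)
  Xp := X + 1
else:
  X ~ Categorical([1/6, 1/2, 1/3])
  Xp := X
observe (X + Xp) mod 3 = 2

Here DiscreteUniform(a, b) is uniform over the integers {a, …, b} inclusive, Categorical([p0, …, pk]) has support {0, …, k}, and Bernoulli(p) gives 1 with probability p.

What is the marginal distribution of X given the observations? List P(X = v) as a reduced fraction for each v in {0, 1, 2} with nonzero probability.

P(X=1) = 3/4, P(X=2) = 1/4

Enumerate traces; 36 have nonzero weight after conditioning:
  (U=0, Y=0, W=2, Z=2, X=2) weight 1/81
  (U=0, Y=0, W=2, Z=3, X=2) weight 1/81
  (U=0, Y=0, W=3, Z=2, X=1) weight 1/54
  (U=0, Y=0, W=3, Z=3, X=1) weight 1/54
  (U=0, Y=0, W=4, Z=2, X=1) weight 1/54
  (U=0, Y=0, W=4, Z=3, X=1) weight 1/54
  (U=0, Y=1, W=2, Z=2, X=2) weight 1/162
  (U=0, Y=1, W=2, Z=3, X=2) weight 1/162
  … 28 more
Group by X:
  weight(X=1) = 1/3
  weight(X=2) = 1/9
Total weight = 1/3 + 1/9 = 4/9
P(X=1 | obs) = 1/3 / 4/9 = 3/4
P(X=2 | obs) = 1/9 / 4/9 = 1/4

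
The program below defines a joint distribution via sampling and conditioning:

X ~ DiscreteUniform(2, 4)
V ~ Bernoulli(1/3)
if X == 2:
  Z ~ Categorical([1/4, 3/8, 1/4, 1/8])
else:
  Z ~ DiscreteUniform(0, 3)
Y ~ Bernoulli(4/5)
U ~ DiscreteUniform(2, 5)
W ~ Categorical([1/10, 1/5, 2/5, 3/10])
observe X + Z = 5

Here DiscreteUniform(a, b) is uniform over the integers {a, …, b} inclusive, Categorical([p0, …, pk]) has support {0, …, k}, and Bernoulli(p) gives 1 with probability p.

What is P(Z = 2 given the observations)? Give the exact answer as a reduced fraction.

Enumerate traces; 192 have nonzero weight after conditioning:
  (X=2, V=0, Z=3, Y=0, U=2, W=0) weight 1/7200
  (X=2, V=0, Z=3, Y=0, U=2, W=1) weight 1/3600
  (X=2, V=0, Z=3, Y=0, U=2, W=2) weight 1/1800
  (X=2, V=0, Z=3, Y=0, U=2, W=3) weight 1/2400
  (X=2, V=0, Z=3, Y=0, U=3, W=0) weight 1/7200
  (X=2, V=0, Z=3, Y=0, U=3, W=1) weight 1/3600
  (X=2, V=0, Z=3, Y=0, U=3, W=2) weight 1/1800
  (X=2, V=0, Z=3, Y=0, U=3, W=3) weight 1/2400
  (X=3, V=0, Z=2, Y=0, U=2, W=0) weight 1/3600
  (X=4, V=0, Z=1, Y=0, U=2, W=0) weight 1/3600
  … 182 more
Group by Z:
  weight(Z=1) = 1/12
  weight(Z=2) = 1/12
  weight(Z=3) = 1/24
Total weight = 1/12 + 1/12 + 1/24 = 5/24
P(Z=1 | obs) = 1/12 / 5/24 = 2/5
P(Z=2 | obs) = 1/12 / 5/24 = 2/5
P(Z=3 | obs) = 1/24 / 5/24 = 1/5

P(Z = 2 | obs) = 2/5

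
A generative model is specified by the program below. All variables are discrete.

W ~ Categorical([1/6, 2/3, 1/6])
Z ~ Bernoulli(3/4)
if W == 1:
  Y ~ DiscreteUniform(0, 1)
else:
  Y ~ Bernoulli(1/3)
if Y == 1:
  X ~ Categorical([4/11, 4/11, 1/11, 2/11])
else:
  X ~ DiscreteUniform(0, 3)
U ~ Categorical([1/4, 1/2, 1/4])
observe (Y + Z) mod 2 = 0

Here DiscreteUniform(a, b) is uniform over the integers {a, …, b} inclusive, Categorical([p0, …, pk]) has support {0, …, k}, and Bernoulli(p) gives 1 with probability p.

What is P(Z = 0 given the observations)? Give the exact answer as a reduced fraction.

P(Z = 0 | obs) = 5/17

Enumerate traces; 72 have nonzero weight after conditioning:
  (W=0, Z=0, Y=0, X=0, U=0) weight 1/576
  (W=0, Z=0, Y=0, X=0, U=1) weight 1/288
  (W=0, Z=0, Y=0, X=0, U=2) weight 1/576
  (W=0, Z=0, Y=0, X=1, U=0) weight 1/576
  (W=0, Z=0, Y=0, X=1, U=1) weight 1/288
  (W=0, Z=0, Y=0, X=1, U=2) weight 1/576
  (W=0, Z=0, Y=0, X=2, U=0) weight 1/576
  (W=0, Z=0, Y=0, X=2, U=1) weight 1/288
  (W=0, Z=1, Y=1, X=0, U=0) weight 1/264
  … 63 more
Group by Z:
  weight(Z=0) = 5/36
  weight(Z=1) = 1/3
Total weight = 5/36 + 1/3 = 17/36
P(Z=0 | obs) = 5/36 / 17/36 = 5/17
P(Z=1 | obs) = 1/3 / 17/36 = 12/17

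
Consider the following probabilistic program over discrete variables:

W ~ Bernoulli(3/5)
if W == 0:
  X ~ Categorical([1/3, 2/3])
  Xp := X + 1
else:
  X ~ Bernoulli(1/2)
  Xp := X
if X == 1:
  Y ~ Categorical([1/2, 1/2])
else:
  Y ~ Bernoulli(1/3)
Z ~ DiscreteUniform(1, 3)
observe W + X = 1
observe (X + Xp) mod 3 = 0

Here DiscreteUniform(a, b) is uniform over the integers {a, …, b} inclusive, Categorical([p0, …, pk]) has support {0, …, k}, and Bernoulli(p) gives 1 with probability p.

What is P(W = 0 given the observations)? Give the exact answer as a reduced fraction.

Enumerate traces; 12 have nonzero weight after conditioning:
  (W=0, X=1, Y=0, Z=1) weight 2/45
  (W=0, X=1, Y=0, Z=2) weight 2/45
  (W=0, X=1, Y=0, Z=3) weight 2/45
  (W=0, X=1, Y=1, Z=1) weight 2/45
  (W=0, X=1, Y=1, Z=2) weight 2/45
  (W=0, X=1, Y=1, Z=3) weight 2/45
  (W=1, X=0, Y=0, Z=1) weight 1/15
  (W=1, X=0, Y=0, Z=2) weight 1/15
  … 4 more
Group by W:
  weight(W=0) = 4/15
  weight(W=1) = 3/10
Total weight = 4/15 + 3/10 = 17/30
P(W=0 | obs) = 4/15 / 17/30 = 8/17
P(W=1 | obs) = 3/10 / 17/30 = 9/17

P(W = 0 | obs) = 8/17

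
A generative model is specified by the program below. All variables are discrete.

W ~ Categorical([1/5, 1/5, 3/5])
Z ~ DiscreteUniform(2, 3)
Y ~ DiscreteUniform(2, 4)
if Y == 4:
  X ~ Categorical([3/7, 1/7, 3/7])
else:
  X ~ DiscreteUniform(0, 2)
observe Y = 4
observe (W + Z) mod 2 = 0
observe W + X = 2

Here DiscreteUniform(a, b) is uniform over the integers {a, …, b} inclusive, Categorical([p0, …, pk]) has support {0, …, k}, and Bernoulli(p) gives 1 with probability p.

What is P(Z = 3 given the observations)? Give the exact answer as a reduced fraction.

P(Z = 3 | obs) = 1/13

Enumerate traces; 3 have nonzero weight after conditioning:
  (W=0, Z=2, Y=4, X=2) weight 1/70
  (W=1, Z=3, Y=4, X=1) weight 1/210
  (W=2, Z=2, Y=4, X=0) weight 3/70
Group by Z:
  weight(Z=2) = 2/35
  weight(Z=3) = 1/210
Total weight = 2/35 + 1/210 = 13/210
P(Z=2 | obs) = 2/35 / 13/210 = 12/13
P(Z=3 | obs) = 1/210 / 13/210 = 1/13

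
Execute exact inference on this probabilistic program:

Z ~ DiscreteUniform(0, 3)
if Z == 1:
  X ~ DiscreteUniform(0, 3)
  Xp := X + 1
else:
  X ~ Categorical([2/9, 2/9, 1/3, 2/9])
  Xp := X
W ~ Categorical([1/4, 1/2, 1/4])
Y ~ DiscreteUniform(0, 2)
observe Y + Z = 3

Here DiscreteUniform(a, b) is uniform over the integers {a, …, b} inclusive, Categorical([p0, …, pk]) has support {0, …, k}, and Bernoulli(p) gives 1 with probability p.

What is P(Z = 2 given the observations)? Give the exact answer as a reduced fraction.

P(Z = 2 | obs) = 1/3

Enumerate traces; 36 have nonzero weight after conditioning:
  (Z=1, X=0, W=0, Y=2) weight 1/192
  (Z=1, X=0, W=1, Y=2) weight 1/96
  (Z=1, X=0, W=2, Y=2) weight 1/192
  (Z=1, X=1, W=0, Y=2) weight 1/192
  (Z=1, X=1, W=1, Y=2) weight 1/96
  (Z=1, X=1, W=2, Y=2) weight 1/192
  (Z=1, X=2, W=0, Y=2) weight 1/192
  (Z=1, X=2, W=1, Y=2) weight 1/96
  (Z=2, X=0, W=0, Y=1) weight 1/216
  (Z=3, X=0, W=0, Y=0) weight 1/216
  … 26 more
Group by Z:
  weight(Z=1) = 1/12
  weight(Z=2) = 1/12
  weight(Z=3) = 1/12
Total weight = 1/12 + 1/12 + 1/12 = 1/4
P(Z=1 | obs) = 1/12 / 1/4 = 1/3
P(Z=2 | obs) = 1/12 / 1/4 = 1/3
P(Z=3 | obs) = 1/12 / 1/4 = 1/3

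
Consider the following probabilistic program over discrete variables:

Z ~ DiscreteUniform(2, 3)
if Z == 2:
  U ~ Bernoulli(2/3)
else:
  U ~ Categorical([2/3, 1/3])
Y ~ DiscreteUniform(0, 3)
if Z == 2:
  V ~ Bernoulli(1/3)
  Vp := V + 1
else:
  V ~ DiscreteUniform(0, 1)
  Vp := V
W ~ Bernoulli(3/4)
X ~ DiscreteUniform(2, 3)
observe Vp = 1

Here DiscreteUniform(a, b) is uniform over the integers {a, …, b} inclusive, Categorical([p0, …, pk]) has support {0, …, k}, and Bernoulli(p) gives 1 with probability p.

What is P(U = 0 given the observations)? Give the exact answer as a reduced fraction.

Enumerate traces; 64 have nonzero weight after conditioning:
  (Z=2, U=0, Y=0, V=0, W=0, X=2) weight 1/288
  (Z=2, U=0, Y=0, V=0, W=0, X=3) weight 1/288
  (Z=2, U=0, Y=0, V=0, W=1, X=2) weight 1/96
  (Z=2, U=0, Y=0, V=0, W=1, X=3) weight 1/96
  (Z=2, U=0, Y=1, V=0, W=0, X=2) weight 1/288
  (Z=2, U=0, Y=1, V=0, W=0, X=3) weight 1/288
  (Z=2, U=0, Y=1, V=0, W=1, X=2) weight 1/96
  (Z=2, U=0, Y=1, V=0, W=1, X=3) weight 1/96
  (Z=2, U=1, Y=0, V=0, W=0, X=2) weight 1/144
  … 55 more
Group by U:
  weight(U=0) = 5/18
  weight(U=1) = 11/36
Total weight = 5/18 + 11/36 = 7/12
P(U=0 | obs) = 5/18 / 7/12 = 10/21
P(U=1 | obs) = 11/36 / 7/12 = 11/21

P(U = 0 | obs) = 10/21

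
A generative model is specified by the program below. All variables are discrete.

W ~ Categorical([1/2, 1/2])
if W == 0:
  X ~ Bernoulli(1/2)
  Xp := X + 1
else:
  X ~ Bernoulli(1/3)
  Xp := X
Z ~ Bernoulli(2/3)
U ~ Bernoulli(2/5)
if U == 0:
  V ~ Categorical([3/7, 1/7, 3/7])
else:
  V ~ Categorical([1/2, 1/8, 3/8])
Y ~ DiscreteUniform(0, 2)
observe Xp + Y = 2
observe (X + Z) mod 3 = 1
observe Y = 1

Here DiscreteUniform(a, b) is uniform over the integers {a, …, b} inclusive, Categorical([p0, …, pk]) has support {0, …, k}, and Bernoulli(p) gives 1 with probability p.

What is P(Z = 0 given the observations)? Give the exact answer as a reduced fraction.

P(Z = 0 | obs) = 1/4

Enumerate traces; 12 have nonzero weight after conditioning:
  (W=0, X=0, Z=1, U=0, V=0, Y=1) weight 1/70
  (W=0, X=0, Z=1, U=0, V=1, Y=1) weight 1/210
  (W=0, X=0, Z=1, U=0, V=2, Y=1) weight 1/70
  (W=0, X=0, Z=1, U=1, V=0, Y=1) weight 1/90
  (W=0, X=0, Z=1, U=1, V=1, Y=1) weight 1/360
  (W=0, X=0, Z=1, U=1, V=2, Y=1) weight 1/120
  (W=1, X=1, Z=0, U=0, V=0, Y=1) weight 1/210
  (W=1, X=1, Z=0, U=0, V=1, Y=1) weight 1/630
  … 4 more
Group by Z:
  weight(Z=0) = 1/54
  weight(Z=1) = 1/18
Total weight = 1/54 + 1/18 = 2/27
P(Z=0 | obs) = 1/54 / 2/27 = 1/4
P(Z=1 | obs) = 1/18 / 2/27 = 3/4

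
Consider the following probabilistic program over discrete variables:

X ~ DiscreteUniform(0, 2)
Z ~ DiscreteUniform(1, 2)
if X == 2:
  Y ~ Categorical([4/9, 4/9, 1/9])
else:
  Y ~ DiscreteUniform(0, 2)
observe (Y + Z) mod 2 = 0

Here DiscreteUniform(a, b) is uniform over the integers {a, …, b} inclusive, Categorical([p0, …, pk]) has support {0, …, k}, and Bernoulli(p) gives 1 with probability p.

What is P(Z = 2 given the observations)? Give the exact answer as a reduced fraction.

P(Z = 2 | obs) = 17/27

Enumerate traces; 9 have nonzero weight after conditioning:
  (X=0, Z=1, Y=1) weight 1/18
  (X=0, Z=2, Y=0) weight 1/18
  (X=0, Z=2, Y=2) weight 1/18
  (X=1, Z=1, Y=1) weight 1/18
  (X=1, Z=2, Y=0) weight 1/18
  (X=1, Z=2, Y=2) weight 1/18
  (X=2, Z=1, Y=1) weight 2/27
  (X=2, Z=2, Y=0) weight 2/27
  … 1 more
Group by Z:
  weight(Z=1) = 5/27
  weight(Z=2) = 17/54
Total weight = 5/27 + 17/54 = 1/2
P(Z=1 | obs) = 5/27 / 1/2 = 10/27
P(Z=2 | obs) = 17/54 / 1/2 = 17/27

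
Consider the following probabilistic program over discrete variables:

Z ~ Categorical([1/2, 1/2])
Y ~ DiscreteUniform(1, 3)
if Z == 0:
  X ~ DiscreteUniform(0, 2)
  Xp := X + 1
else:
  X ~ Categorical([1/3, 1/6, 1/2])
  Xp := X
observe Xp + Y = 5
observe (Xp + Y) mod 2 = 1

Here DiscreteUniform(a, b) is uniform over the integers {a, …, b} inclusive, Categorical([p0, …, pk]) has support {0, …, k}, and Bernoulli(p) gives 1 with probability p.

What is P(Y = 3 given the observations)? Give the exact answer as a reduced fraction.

P(Y = 3 | obs) = 5/7

Enumerate traces; 3 have nonzero weight after conditioning:
  (Z=0, Y=2, X=2) weight 1/18
  (Z=0, Y=3, X=1) weight 1/18
  (Z=1, Y=3, X=2) weight 1/12
Group by Y:
  weight(Y=2) = 1/18
  weight(Y=3) = 5/36
Total weight = 1/18 + 5/36 = 7/36
P(Y=2 | obs) = 1/18 / 7/36 = 2/7
P(Y=3 | obs) = 5/36 / 7/36 = 5/7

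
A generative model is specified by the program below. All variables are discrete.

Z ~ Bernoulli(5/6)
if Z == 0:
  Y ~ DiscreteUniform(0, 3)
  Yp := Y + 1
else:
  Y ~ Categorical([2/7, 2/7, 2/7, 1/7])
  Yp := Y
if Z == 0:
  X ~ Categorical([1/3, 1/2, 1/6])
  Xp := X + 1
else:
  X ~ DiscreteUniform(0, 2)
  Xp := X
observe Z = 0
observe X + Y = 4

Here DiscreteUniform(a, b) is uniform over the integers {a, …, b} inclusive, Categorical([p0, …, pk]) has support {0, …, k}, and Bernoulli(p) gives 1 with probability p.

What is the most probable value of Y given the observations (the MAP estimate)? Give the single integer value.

Enumerate traces; 2 have nonzero weight after conditioning:
  (Z=0, Y=2, X=2) weight 1/144
  (Z=0, Y=3, X=1) weight 1/48
Group by Y:
  weight(Y=2) = 1/144
  weight(Y=3) = 1/48
Total weight = 1/144 + 1/48 = 1/36
P(Y=2 | obs) = 1/144 / 1/36 = 1/4
P(Y=3 | obs) = 1/48 / 1/36 = 3/4
argmax = 3

argmax_v P(Y = v | obs) = 3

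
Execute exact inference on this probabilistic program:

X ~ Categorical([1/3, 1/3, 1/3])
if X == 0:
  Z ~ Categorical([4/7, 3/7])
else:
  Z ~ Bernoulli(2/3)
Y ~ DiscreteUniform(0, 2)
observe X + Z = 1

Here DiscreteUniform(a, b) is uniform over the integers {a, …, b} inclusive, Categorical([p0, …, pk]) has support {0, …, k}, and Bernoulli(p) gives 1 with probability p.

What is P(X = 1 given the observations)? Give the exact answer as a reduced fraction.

Enumerate traces; 6 have nonzero weight after conditioning:
  (X=0, Z=1, Y=0) weight 1/21
  (X=0, Z=1, Y=1) weight 1/21
  (X=0, Z=1, Y=2) weight 1/21
  (X=1, Z=0, Y=0) weight 1/27
  (X=1, Z=0, Y=1) weight 1/27
  (X=1, Z=0, Y=2) weight 1/27
Group by X:
  weight(X=0) = 1/7
  weight(X=1) = 1/9
Total weight = 1/7 + 1/9 = 16/63
P(X=0 | obs) = 1/7 / 16/63 = 9/16
P(X=1 | obs) = 1/9 / 16/63 = 7/16

P(X = 1 | obs) = 7/16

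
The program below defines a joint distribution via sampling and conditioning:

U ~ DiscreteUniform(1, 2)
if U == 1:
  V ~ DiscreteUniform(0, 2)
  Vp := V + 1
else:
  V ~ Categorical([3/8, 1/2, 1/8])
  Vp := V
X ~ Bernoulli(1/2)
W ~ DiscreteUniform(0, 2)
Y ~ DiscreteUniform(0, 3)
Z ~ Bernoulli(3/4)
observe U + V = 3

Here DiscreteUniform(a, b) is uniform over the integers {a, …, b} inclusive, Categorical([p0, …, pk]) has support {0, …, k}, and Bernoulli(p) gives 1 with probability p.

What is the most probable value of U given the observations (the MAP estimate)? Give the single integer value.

argmax_v P(U = v | obs) = 2

Enumerate traces; 96 have nonzero weight after conditioning:
  (U=1, V=2, X=0, W=0, Y=0, Z=0) weight 1/576
  (U=1, V=2, X=0, W=0, Y=0, Z=1) weight 1/192
  (U=1, V=2, X=0, W=0, Y=1, Z=0) weight 1/576
  (U=1, V=2, X=0, W=0, Y=1, Z=1) weight 1/192
  (U=1, V=2, X=0, W=0, Y=2, Z=0) weight 1/576
  (U=1, V=2, X=0, W=0, Y=2, Z=1) weight 1/192
  (U=1, V=2, X=0, W=0, Y=3, Z=0) weight 1/576
  (U=1, V=2, X=0, W=0, Y=3, Z=1) weight 1/192
  (U=2, V=1, X=0, W=0, Y=0, Z=0) weight 1/384
  … 87 more
Group by U:
  weight(U=1) = 1/6
  weight(U=2) = 1/4
Total weight = 1/6 + 1/4 = 5/12
P(U=1 | obs) = 1/6 / 5/12 = 2/5
P(U=2 | obs) = 1/4 / 5/12 = 3/5
argmax = 2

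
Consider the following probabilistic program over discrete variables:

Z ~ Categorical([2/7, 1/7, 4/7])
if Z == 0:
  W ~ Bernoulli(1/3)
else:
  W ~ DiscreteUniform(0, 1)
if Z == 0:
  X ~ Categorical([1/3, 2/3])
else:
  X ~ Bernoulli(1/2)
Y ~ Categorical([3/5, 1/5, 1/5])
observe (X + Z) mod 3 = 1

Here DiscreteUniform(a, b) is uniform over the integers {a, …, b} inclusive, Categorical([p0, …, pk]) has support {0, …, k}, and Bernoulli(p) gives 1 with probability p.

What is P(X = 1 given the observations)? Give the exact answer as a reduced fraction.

P(X = 1 | obs) = 8/11

Enumerate traces; 12 have nonzero weight after conditioning:
  (Z=0, W=0, X=1, Y=0) weight 8/105
  (Z=0, W=0, X=1, Y=1) weight 8/315
  (Z=0, W=0, X=1, Y=2) weight 8/315
  (Z=0, W=1, X=1, Y=0) weight 4/105
  (Z=0, W=1, X=1, Y=1) weight 4/315
  (Z=0, W=1, X=1, Y=2) weight 4/315
  (Z=1, W=0, X=0, Y=0) weight 3/140
  (Z=1, W=0, X=0, Y=1) weight 1/140
  … 4 more
Group by X:
  weight(X=0) = 1/14
  weight(X=1) = 4/21
Total weight = 1/14 + 4/21 = 11/42
P(X=0 | obs) = 1/14 / 11/42 = 3/11
P(X=1 | obs) = 4/21 / 11/42 = 8/11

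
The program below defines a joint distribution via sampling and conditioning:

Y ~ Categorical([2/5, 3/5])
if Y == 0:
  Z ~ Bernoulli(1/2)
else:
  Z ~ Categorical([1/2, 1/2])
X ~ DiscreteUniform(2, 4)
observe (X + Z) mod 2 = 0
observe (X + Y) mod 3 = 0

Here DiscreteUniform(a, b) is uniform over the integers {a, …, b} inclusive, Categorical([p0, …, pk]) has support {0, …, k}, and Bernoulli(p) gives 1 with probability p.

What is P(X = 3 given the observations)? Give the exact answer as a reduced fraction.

P(X = 3 | obs) = 2/5

Enumerate traces; 2 have nonzero weight after conditioning:
  (Y=0, Z=1, X=3) weight 1/15
  (Y=1, Z=0, X=2) weight 1/10
Group by X:
  weight(X=2) = 1/10
  weight(X=3) = 1/15
Total weight = 1/10 + 1/15 = 1/6
P(X=2 | obs) = 1/10 / 1/6 = 3/5
P(X=3 | obs) = 1/15 / 1/6 = 2/5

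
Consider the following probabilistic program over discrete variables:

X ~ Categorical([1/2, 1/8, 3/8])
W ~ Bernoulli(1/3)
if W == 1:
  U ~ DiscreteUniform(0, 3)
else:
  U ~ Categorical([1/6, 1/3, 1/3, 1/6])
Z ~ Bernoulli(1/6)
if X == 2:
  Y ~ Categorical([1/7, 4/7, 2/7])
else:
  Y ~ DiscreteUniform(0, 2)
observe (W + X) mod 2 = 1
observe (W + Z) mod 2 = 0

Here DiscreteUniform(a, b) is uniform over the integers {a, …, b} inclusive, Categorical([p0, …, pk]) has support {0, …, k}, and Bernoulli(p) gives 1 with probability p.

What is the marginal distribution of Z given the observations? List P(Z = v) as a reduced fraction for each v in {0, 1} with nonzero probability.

P(Z=0) = 10/17, P(Z=1) = 7/17

Enumerate traces; 36 have nonzero weight after conditioning:
  (X=0, W=1, U=0, Z=1, Y=0) weight 1/432
  (X=0, W=1, U=0, Z=1, Y=1) weight 1/432
  (X=0, W=1, U=0, Z=1, Y=2) weight 1/432
  (X=0, W=1, U=1, Z=1, Y=0) weight 1/432
  (X=0, W=1, U=1, Z=1, Y=1) weight 1/432
  (X=0, W=1, U=1, Z=1, Y=2) weight 1/432
  (X=0, W=1, U=2, Z=1, Y=0) weight 1/432
  (X=0, W=1, U=2, Z=1, Y=1) weight 1/432
  (X=1, W=0, U=0, Z=0, Y=0) weight 5/1296
  … 27 more
Group by Z:
  weight(Z=0) = 5/72
  weight(Z=1) = 7/144
Total weight = 5/72 + 7/144 = 17/144
P(Z=0 | obs) = 5/72 / 17/144 = 10/17
P(Z=1 | obs) = 7/144 / 17/144 = 7/17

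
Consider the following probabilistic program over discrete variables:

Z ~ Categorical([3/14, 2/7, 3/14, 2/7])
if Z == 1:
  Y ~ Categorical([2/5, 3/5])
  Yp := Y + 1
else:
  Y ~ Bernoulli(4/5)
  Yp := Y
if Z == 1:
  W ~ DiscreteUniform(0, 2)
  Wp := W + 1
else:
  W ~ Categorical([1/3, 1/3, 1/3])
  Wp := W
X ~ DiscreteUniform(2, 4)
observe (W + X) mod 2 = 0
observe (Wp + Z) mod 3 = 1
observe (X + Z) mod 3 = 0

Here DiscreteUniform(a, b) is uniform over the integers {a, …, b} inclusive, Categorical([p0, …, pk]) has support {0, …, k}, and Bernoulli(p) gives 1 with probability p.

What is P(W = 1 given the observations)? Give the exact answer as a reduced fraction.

P(W = 1 | obs) = 1/2

Enumerate traces; 8 have nonzero weight after conditioning:
  (Z=0, Y=0, W=1, X=3) weight 1/210
  (Z=0, Y=1, W=1, X=3) weight 2/105
  (Z=1, Y=0, W=2, X=2) weight 4/315
  (Z=1, Y=1, W=2, X=2) weight 2/105
  (Z=2, Y=0, W=2, X=4) weight 1/210
  (Z=2, Y=1, W=2, X=4) weight 2/105
  (Z=3, Y=0, W=1, X=3) weight 2/315
  (Z=3, Y=1, W=1, X=3) weight 8/315
Group by W:
  weight(W=1) = 1/18
  weight(W=2) = 1/18
Total weight = 1/18 + 1/18 = 1/9
P(W=1 | obs) = 1/18 / 1/9 = 1/2
P(W=2 | obs) = 1/18 / 1/9 = 1/2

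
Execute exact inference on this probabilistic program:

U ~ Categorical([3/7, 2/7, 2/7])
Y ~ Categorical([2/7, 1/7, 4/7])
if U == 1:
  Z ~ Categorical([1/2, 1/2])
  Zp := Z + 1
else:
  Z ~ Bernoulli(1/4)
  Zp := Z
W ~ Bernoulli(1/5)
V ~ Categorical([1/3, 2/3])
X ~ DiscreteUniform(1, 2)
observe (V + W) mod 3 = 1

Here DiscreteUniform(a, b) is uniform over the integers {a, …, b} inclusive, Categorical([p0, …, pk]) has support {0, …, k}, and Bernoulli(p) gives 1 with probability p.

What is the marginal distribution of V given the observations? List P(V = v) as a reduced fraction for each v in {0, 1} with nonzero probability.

Enumerate traces; 72 have nonzero weight after conditioning:
  (U=0, Y=0, Z=0, W=0, V=1, X=1) weight 6/245
  (U=0, Y=0, Z=0, W=0, V=1, X=2) weight 6/245
  (U=0, Y=0, Z=0, W=1, V=0, X=1) weight 3/980
  (U=0, Y=0, Z=0, W=1, V=0, X=2) weight 3/980
  (U=0, Y=0, Z=1, W=0, V=1, X=1) weight 2/245
  (U=0, Y=0, Z=1, W=0, V=1, X=2) weight 2/245
  (U=0, Y=0, Z=1, W=1, V=0, X=1) weight 1/980
  (U=0, Y=0, Z=1, W=1, V=0, X=2) weight 1/980
  … 64 more
Group by V:
  weight(V=0) = 1/15
  weight(V=1) = 8/15
Total weight = 1/15 + 8/15 = 3/5
P(V=0 | obs) = 1/15 / 3/5 = 1/9
P(V=1 | obs) = 8/15 / 3/5 = 8/9

P(V=0) = 1/9, P(V=1) = 8/9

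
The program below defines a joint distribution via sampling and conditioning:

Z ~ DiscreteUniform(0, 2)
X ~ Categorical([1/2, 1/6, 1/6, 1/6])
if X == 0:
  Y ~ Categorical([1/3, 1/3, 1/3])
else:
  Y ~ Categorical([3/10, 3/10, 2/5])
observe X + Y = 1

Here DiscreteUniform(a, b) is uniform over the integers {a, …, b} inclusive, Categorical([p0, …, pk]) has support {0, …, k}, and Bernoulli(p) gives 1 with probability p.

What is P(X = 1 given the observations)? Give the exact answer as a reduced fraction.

Enumerate traces; 6 have nonzero weight after conditioning:
  (Z=0, X=0, Y=1) weight 1/18
  (Z=0, X=1, Y=0) weight 1/60
  (Z=1, X=0, Y=1) weight 1/18
  (Z=1, X=1, Y=0) weight 1/60
  (Z=2, X=0, Y=1) weight 1/18
  (Z=2, X=1, Y=0) weight 1/60
Group by X:
  weight(X=0) = 1/6
  weight(X=1) = 1/20
Total weight = 1/6 + 1/20 = 13/60
P(X=0 | obs) = 1/6 / 13/60 = 10/13
P(X=1 | obs) = 1/20 / 13/60 = 3/13

P(X = 1 | obs) = 3/13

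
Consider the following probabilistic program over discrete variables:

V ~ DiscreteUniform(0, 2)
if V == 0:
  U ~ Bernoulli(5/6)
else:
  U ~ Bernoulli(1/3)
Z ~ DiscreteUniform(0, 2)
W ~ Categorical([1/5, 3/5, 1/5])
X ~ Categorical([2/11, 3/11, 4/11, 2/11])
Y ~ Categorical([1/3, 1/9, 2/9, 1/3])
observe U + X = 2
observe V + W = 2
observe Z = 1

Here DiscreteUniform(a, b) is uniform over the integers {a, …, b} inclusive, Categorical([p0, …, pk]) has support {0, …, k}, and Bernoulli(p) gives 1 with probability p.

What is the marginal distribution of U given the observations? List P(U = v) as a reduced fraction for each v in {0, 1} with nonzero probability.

Enumerate traces; 24 have nonzero weight after conditioning:
  (V=0, U=0, Z=1, W=2, X=2, Y=0) weight 2/4455
  (V=0, U=0, Z=1, W=2, X=2, Y=1) weight 2/13365
  (V=0, U=0, Z=1, W=2, X=2, Y=2) weight 4/13365
  (V=0, U=0, Z=1, W=2, X=2, Y=3) weight 2/4455
  (V=0, U=1, Z=1, W=2, X=1, Y=0) weight 1/594
  (V=0, U=1, Z=1, W=2, X=1, Y=1) weight 1/1782
  (V=0, U=1, Z=1, W=2, X=1, Y=2) weight 1/891
  (V=0, U=1, Z=1, W=2, X=1, Y=3) weight 1/594
  … 16 more
Group by U:
  weight(U=0) = 34/1485
  weight(U=1) = 13/990
Total weight = 34/1485 + 13/990 = 107/2970
P(U=0 | obs) = 34/1485 / 107/2970 = 68/107
P(U=1 | obs) = 13/990 / 107/2970 = 39/107

P(U=0) = 68/107, P(U=1) = 39/107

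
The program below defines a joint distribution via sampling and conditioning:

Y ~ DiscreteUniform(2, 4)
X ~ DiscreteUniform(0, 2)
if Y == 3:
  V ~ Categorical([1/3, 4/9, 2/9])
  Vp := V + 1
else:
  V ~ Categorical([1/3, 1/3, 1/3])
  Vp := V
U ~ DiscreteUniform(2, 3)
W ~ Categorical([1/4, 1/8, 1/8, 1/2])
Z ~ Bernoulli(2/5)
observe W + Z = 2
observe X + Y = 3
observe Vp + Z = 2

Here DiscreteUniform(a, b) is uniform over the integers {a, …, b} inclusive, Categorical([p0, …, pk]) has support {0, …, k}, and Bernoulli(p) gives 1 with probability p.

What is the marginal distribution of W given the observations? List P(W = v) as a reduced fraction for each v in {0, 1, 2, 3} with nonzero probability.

Enumerate traces; 8 have nonzero weight after conditioning:
  (Y=2, X=1, V=1, U=2, W=1, Z=1) weight 1/1080
  (Y=2, X=1, V=1, U=3, W=1, Z=1) weight 1/1080
  (Y=2, X=1, V=2, U=2, W=2, Z=0) weight 1/720
  (Y=2, X=1, V=2, U=3, W=2, Z=0) weight 1/720
  (Y=3, X=0, V=0, U=2, W=1, Z=1) weight 1/1080
  (Y=3, X=0, V=0, U=3, W=1, Z=1) weight 1/1080
  (Y=3, X=0, V=1, U=2, W=2, Z=0) weight 1/540
  (Y=3, X=0, V=1, U=3, W=2, Z=0) weight 1/540
Group by W:
  weight(W=1) = 1/270
  weight(W=2) = 7/1080
Total weight = 1/270 + 7/1080 = 11/1080
P(W=1 | obs) = 1/270 / 11/1080 = 4/11
P(W=2 | obs) = 7/1080 / 11/1080 = 7/11

P(W=1) = 4/11, P(W=2) = 7/11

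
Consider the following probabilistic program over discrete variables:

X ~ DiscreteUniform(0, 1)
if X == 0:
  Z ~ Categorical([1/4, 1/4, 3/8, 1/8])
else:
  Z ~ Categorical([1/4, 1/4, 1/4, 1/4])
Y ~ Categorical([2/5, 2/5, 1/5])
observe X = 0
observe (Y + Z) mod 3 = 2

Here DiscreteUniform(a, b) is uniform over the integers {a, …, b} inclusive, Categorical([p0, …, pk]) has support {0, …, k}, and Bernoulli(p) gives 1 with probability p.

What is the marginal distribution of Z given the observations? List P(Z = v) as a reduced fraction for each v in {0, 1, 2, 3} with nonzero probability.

Enumerate traces; 4 have nonzero weight after conditioning:
  (X=0, Z=0, Y=2) weight 1/40
  (X=0, Z=1, Y=1) weight 1/20
  (X=0, Z=2, Y=0) weight 3/40
  (X=0, Z=3, Y=2) weight 1/80
Group by Z:
  weight(Z=0) = 1/40
  weight(Z=1) = 1/20
  weight(Z=2) = 3/40
  weight(Z=3) = 1/80
Total weight = 1/40 + 1/20 + 3/40 + 1/80 = 13/80
P(Z=0 | obs) = 1/40 / 13/80 = 2/13
P(Z=1 | obs) = 1/20 / 13/80 = 4/13
P(Z=2 | obs) = 3/40 / 13/80 = 6/13
P(Z=3 | obs) = 1/80 / 13/80 = 1/13

P(Z=0) = 2/13, P(Z=1) = 4/13, P(Z=2) = 6/13, P(Z=3) = 1/13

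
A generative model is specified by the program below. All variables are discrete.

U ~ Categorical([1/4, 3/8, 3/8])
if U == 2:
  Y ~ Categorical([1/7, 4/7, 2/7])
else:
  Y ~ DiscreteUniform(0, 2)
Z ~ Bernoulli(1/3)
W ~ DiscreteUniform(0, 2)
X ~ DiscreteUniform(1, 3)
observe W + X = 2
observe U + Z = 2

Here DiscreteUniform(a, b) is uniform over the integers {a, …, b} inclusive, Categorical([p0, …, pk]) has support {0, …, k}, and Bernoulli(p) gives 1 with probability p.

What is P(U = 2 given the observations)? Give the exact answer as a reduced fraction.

Enumerate traces; 12 have nonzero weight after conditioning:
  (U=1, Y=0, Z=1, W=0, X=2) weight 1/216
  (U=1, Y=0, Z=1, W=1, X=1) weight 1/216
  (U=1, Y=1, Z=1, W=0, X=2) weight 1/216
  (U=1, Y=1, Z=1, W=1, X=1) weight 1/216
  (U=1, Y=2, Z=1, W=0, X=2) weight 1/216
  (U=1, Y=2, Z=1, W=1, X=1) weight 1/216
  (U=2, Y=0, Z=0, W=0, X=2) weight 1/252
  (U=2, Y=0, Z=0, W=1, X=1) weight 1/252
  … 4 more
Group by U:
  weight(U=1) = 1/36
  weight(U=2) = 1/18
Total weight = 1/36 + 1/18 = 1/12
P(U=1 | obs) = 1/36 / 1/12 = 1/3
P(U=2 | obs) = 1/18 / 1/12 = 2/3

P(U = 2 | obs) = 2/3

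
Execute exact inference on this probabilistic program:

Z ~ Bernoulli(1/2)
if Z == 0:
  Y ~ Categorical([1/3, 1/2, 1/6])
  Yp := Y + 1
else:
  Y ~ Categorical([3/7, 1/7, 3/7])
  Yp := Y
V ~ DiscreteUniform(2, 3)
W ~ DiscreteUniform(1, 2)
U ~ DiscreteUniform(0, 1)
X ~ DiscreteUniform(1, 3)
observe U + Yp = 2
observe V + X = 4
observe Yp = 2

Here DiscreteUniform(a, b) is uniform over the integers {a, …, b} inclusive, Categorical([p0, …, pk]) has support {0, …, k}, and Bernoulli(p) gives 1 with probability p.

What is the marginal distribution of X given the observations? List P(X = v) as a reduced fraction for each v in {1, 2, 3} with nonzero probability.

P(X=1) = 1/2, P(X=2) = 1/2

Enumerate traces; 8 have nonzero weight after conditioning:
  (Z=0, Y=1, V=2, W=1, U=0, X=2) weight 1/96
  (Z=0, Y=1, V=2, W=2, U=0, X=2) weight 1/96
  (Z=0, Y=1, V=3, W=1, U=0, X=1) weight 1/96
  (Z=0, Y=1, V=3, W=2, U=0, X=1) weight 1/96
  (Z=1, Y=2, V=2, W=1, U=0, X=2) weight 1/112
  (Z=1, Y=2, V=2, W=2, U=0, X=2) weight 1/112
  (Z=1, Y=2, V=3, W=1, U=0, X=1) weight 1/112
  (Z=1, Y=2, V=3, W=2, U=0, X=1) weight 1/112
Group by X:
  weight(X=1) = 13/336
  weight(X=2) = 13/336
Total weight = 13/336 + 13/336 = 13/168
P(X=1 | obs) = 13/336 / 13/168 = 1/2
P(X=2 | obs) = 13/336 / 13/168 = 1/2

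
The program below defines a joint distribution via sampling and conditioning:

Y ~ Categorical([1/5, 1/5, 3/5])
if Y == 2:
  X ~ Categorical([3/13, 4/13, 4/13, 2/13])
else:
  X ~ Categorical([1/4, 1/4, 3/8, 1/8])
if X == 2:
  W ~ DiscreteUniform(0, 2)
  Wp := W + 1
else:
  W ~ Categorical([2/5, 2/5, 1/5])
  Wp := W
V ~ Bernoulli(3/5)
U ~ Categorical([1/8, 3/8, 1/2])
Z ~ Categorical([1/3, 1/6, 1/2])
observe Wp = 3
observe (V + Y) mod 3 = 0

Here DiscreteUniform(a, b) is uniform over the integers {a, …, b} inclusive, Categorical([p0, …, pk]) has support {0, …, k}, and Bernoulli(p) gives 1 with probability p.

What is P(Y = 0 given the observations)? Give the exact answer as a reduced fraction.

Enumerate traces; 18 have nonzero weight after conditioning:
  (Y=0, X=2, W=2, V=0, U=0, Z=0) weight 1/2400
  (Y=0, X=2, W=2, V=0, U=0, Z=1) weight 1/4800
  (Y=0, X=2, W=2, V=0, U=0, Z=2) weight 1/1600
  (Y=0, X=2, W=2, V=0, U=1, Z=0) weight 1/800
  (Y=0, X=2, W=2, V=0, U=1, Z=1) weight 1/1600
  (Y=0, X=2, W=2, V=0, U=1, Z=2) weight 3/1600
  (Y=0, X=2, W=2, V=0, U=2, Z=0) weight 1/600
  (Y=0, X=2, W=2, V=0, U=2, Z=1) weight 1/1200
  (Y=2, X=2, W=2, V=1, U=0, Z=0) weight 1/650
  … 9 more
Group by Y:
  weight(Y=0) = 1/100
  weight(Y=2) = 12/325
Total weight = 1/100 + 12/325 = 61/1300
P(Y=0 | obs) = 1/100 / 61/1300 = 13/61
P(Y=2 | obs) = 12/325 / 61/1300 = 48/61

P(Y = 0 | obs) = 13/61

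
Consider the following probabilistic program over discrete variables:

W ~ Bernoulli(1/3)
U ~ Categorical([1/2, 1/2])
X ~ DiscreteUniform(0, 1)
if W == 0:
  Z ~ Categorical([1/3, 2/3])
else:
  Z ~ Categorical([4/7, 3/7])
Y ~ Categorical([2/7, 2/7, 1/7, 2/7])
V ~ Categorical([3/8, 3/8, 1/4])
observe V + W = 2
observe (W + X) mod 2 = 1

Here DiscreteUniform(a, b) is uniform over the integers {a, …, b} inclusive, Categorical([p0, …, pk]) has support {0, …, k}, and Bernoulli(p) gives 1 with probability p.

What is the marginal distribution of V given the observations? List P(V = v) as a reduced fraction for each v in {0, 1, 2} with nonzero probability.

P(V=1) = 3/7, P(V=2) = 4/7

Enumerate traces; 32 have nonzero weight after conditioning:
  (W=0, U=0, X=1, Z=0, Y=0, V=2) weight 1/252
  (W=0, U=0, X=1, Z=0, Y=1, V=2) weight 1/252
  (W=0, U=0, X=1, Z=0, Y=2, V=2) weight 1/504
  (W=0, U=0, X=1, Z=0, Y=3, V=2) weight 1/252
  (W=0, U=0, X=1, Z=1, Y=0, V=2) weight 1/126
  (W=0, U=0, X=1, Z=1, Y=1, V=2) weight 1/126
  (W=0, U=0, X=1, Z=1, Y=2, V=2) weight 1/252
  (W=0, U=0, X=1, Z=1, Y=3, V=2) weight 1/126
  (W=1, U=0, X=0, Z=0, Y=0, V=1) weight 1/196
  … 23 more
Group by V:
  weight(V=1) = 1/16
  weight(V=2) = 1/12
Total weight = 1/16 + 1/12 = 7/48
P(V=1 | obs) = 1/16 / 7/48 = 3/7
P(V=2 | obs) = 1/12 / 7/48 = 4/7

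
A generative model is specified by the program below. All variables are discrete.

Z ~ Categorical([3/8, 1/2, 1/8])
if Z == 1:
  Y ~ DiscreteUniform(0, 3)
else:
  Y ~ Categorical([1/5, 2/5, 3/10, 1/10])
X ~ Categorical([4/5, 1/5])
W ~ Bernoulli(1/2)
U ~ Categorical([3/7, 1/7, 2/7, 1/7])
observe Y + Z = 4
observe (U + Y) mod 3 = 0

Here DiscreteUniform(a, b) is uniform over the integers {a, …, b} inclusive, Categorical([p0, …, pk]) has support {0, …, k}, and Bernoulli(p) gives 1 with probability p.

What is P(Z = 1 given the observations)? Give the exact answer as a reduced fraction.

Enumerate traces; 12 have nonzero weight after conditioning:
  (Z=1, Y=3, X=0, W=0, U=0) weight 3/140
  (Z=1, Y=3, X=0, W=0, U=3) weight 1/140
  (Z=1, Y=3, X=0, W=1, U=0) weight 3/140
  (Z=1, Y=3, X=0, W=1, U=3) weight 1/140
  (Z=1, Y=3, X=1, W=0, U=0) weight 3/560
  (Z=1, Y=3, X=1, W=0, U=3) weight 1/560
  (Z=1, Y=3, X=1, W=1, U=0) weight 3/560
  (Z=1, Y=3, X=1, W=1, U=3) weight 1/560
  (Z=2, Y=2, X=0, W=0, U=1) weight 3/1400
  … 3 more
Group by Z:
  weight(Z=1) = 1/14
  weight(Z=2) = 3/560
Total weight = 1/14 + 3/560 = 43/560
P(Z=1 | obs) = 1/14 / 43/560 = 40/43
P(Z=2 | obs) = 3/560 / 43/560 = 3/43

P(Z = 1 | obs) = 40/43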